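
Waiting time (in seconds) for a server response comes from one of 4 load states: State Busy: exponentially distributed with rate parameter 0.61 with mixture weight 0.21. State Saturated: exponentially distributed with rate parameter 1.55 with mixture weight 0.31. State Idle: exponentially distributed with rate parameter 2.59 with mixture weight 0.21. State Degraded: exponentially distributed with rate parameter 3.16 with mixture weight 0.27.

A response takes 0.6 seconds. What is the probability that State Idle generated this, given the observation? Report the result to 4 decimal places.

Posterior ∝ prior × likelihood, so P(k | x) ∝ π_k f_k(x); normalise over all components.
Exponential densities:
  f_Busy = 0.423037
  f_Saturated = 0.611558
  f_Idle = 0.547528
  f_Degraded = 0.474531
Unnormalised posteriors:
  π_Busy·f_Busy = 0.21 × 0.423037 = 0.0888377
  π_Saturated·f_Saturated = 0.31 × 0.611558 = 0.189583
  π_Idle·f_Idle = 0.21 × 0.547528 = 0.114981
  π_Degraded·f_Degraded = 0.27 × 0.474531 = 0.128123
Sum: 0.0888377 + 0.189583 + 0.114981 + 0.128123 = 0.521525
P(State Idle | the observation) ≈ 0.2205

0.2205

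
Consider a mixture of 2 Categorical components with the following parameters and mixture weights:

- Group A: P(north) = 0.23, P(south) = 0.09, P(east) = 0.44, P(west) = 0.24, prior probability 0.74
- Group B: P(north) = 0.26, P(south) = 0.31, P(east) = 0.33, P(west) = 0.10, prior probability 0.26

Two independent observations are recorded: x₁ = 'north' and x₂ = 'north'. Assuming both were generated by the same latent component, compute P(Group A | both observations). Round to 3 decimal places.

0.690

By Bayes' theorem, P(k | x) = w_k f_k(x) / Σ_j w_j f_j(x).
Since both observations come from the same component, the likelihood for component k is f_k(x₁)·f_k(x₂).
  f_A = [0.23] × [0.23] = 0.0529
  f_B = [0.26] × [0.26] = 0.0676
Unnormalised posteriors:
  w_A·f_A = 0.74 × 0.0529 = 0.039146
  w_B·f_B = 0.26 × 0.0676 = 0.017576
Sum: 0.039146 + 0.017576 = 0.056722
Responsibility of Group A: 0.039146 / 0.056722 ≈ 0.690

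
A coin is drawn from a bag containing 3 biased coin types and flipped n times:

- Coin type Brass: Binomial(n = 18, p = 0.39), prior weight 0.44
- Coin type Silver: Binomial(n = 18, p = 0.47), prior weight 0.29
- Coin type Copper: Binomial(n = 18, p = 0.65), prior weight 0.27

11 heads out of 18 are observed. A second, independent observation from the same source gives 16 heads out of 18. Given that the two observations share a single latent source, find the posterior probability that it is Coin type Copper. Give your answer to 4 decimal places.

0.9927

Apply Bayes' rule: the posterior for each component is proportional to its prior times its likelihood at x.
Since both observations come from the same component, the likelihood for component k is f_k(x₁)·f_k(x₂).
  p_Brass = [C(18,11)·0.39^11·0.61^7 = 31824·3.17476e-05·0.0314274 = 0.0317522] × [1.63074e-05] = 5.17796e-07
  p_Silver = [C(18,11)·0.47^11·0.53^7 = 31824·0.000247216·0.0117471 = 0.0924192] × [0.000243674] = 2.25201e-05
  p_Copper = [C(18,11)·0.65^11·0.35^7 = 31824·0.00875078·0.000643393 = 0.179175] × [0.0190301] = 0.00340972
Weight by the priors:
  π_Brass·p_Brass = 0.44 × 5.17796e-07 = 2.2783e-07
  π_Silver·p_Silver = 0.29 × 2.25201e-05 = 6.53084e-06
  π_Copper·p_Copper = 0.27 × 0.00340972 = 0.000920625
Evidence: 2.2783e-07 + 6.53084e-06 + 0.000920625 = 0.000927384
Responsibility of Coin type Copper: 0.000920625 / 0.000927384 ≈ 0.9927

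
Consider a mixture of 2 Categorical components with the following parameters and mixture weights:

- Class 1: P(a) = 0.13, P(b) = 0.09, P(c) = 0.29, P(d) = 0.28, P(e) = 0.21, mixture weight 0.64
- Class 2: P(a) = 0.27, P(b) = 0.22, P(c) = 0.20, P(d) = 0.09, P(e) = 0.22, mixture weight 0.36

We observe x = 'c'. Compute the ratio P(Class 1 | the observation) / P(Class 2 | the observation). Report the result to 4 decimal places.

The posterior odds equal the prior odds times the likelihood ratio: (π_i/π_j)·(f_i(x)/f_j(x)).
Categorical probabilities:
  p_1 = P(c | comp) = 0.29
  p_2 = P(c | comp) = 0.20
Posterior odds = (π_1·p_1) / (π_2·p_2) = (0.64·0.29) / (0.36·0.2) = 0.1856 / 0.072 ≈ 2.5778

2.5778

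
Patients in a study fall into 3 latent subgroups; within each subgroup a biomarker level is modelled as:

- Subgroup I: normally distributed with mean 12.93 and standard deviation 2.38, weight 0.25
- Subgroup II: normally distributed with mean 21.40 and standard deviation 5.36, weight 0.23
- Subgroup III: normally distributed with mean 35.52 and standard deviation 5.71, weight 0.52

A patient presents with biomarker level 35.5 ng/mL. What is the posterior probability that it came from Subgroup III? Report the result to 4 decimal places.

0.9854

P(component k | x) = π_k·f_k(x) / marginal(x), where marginal(x) = Σ_j π_j·f_j(x).
Component likelihoods at x = 35.5 ng/mL:
  p_I = 4.96677e-21
  p_II = 0.00233925
  p_III = 0.0698669
Weight by the priors:
  π_I·p_I = 0.25 × 4.96677e-21 = 1.24169e-21
  π_II·p_II = 0.23 × 0.00233925 = 0.000538029
  π_III·p_III = 0.52 × 0.0698669 = 0.0363308
Evidence: 1.24169e-21 + 0.000538029 + 0.0363308 = 0.0368688
So the posterior for Subgroup III is 0.0363308 / 0.0368688 ≈ 0.9854.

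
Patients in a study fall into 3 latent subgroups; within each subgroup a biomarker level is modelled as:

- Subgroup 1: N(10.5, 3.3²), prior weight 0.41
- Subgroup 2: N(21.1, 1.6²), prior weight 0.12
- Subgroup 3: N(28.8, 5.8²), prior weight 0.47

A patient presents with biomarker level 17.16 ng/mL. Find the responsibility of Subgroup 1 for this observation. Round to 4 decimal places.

0.5290

The responsibility of component k is P(Z=k) f_k(x) divided by Σ_j P(Z=j) f_j(x).
Normal densities:
  p_1 = (1/(3.3·√(2π)))·exp(−(17.16−10.5)²/(2·3.3²)) = 0.120892·exp(-2.03653) = 0.015774
  p_2 = (1/(1.6·√(2π)))·exp(−(17.16−21.1)²/(2·1.6²)) = 0.249339·exp(-3.03195) = 0.0120235
  p_3 = (1/(5.8·√(2π)))·exp(−(17.16−28.8)²/(2·5.8²)) = 0.068783·exp(-2.01382) = 0.00918105
Unnormalised posteriors:
  P(Z=1)·p_1 = 0.41 × 0.015774 = 0.00646736
  P(Z=2)·p_2 = 0.12 × 0.0120235 = 0.00144282
  P(Z=3)·p_3 = 0.47 × 0.00918105 = 0.0043151
Denominator: 0.00646736 + 0.00144282 + 0.0043151 = 0.0122253
So the posterior for Subgroup 1 is 0.00646736 / 0.0122253 ≈ 0.5290.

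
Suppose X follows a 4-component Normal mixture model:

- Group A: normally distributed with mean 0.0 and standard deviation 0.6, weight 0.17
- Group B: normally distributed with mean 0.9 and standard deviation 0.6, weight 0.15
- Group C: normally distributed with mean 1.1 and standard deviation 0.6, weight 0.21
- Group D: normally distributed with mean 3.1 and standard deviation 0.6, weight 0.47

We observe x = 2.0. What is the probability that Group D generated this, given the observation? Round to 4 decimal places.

By Bayes' theorem, P(k | x) = w_k f_k(x) / Σ_j w_j f_j(x).
Evaluate each component's likelihood at the observed value:
  L_A = 0.00257046
  L_B = 0.123852
  L_C = 0.215863
  L_D = 0.123852
Prior × likelihood for each component:
  w_A·L_A = 0.17 × 0.00257046 = 0.000436979
  w_B·L_B = 0.15 × 0.123852 = 0.0185778
  w_C·L_C = 0.21 × 0.215863 = 0.0453312
  w_D·L_D = 0.47 × 0.123852 = 0.0582104
Evidence: 0.000436979 + 0.0185778 + 0.0453312 + 0.0582104 = 0.122556
P(Group D | data) = 0.0582104 / 0.122556 ≈ 0.4750

0.4750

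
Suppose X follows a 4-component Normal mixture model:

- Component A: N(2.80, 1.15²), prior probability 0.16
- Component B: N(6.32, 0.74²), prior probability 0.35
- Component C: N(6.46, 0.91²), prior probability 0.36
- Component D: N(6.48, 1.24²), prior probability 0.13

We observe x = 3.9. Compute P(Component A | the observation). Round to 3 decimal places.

Apply Bayes' rule: the posterior for each component is proportional to its prior times its likelihood at x.
Normal densities:
  f_A = (1/(1.15·√(2π)))·exp(−(3.9−2.80)²/(2·1.15²)) = 0.346906·exp(-0.45747) = 0.219552
  f_B = (1/(0.74·√(2π)))·exp(−(3.9−6.32)²/(2·0.74²)) = 0.539111·exp(-5.34733) = 0.00256662
  f_C = (1/(0.91·√(2π)))·exp(−(3.9−6.46)²/(2·0.91²)) = 0.438398·exp(-3.95701) = 0.00838226
  f_D = (1/(1.24·√(2π)))·exp(−(3.9−6.48)²/(2·1.24²)) = 0.321728·exp(-2.16454) = 0.0369351
Multiply by the mixture weights:
  w_A·f_A = 0.16 × 0.219552 = 0.0351283
  w_B·f_B = 0.35 × 0.00256662 = 0.000898315
  w_C·f_C = 0.36 × 0.00838226 = 0.00301761
  w_D·f_D = 0.13 × 0.0369351 = 0.00480157
Sum: 0.0351283 + 0.000898315 + 0.00301761 + 0.00480157 = 0.0438458
P(Component A | data) = 0.0351283 / 0.0438458 ≈ 0.801

0.801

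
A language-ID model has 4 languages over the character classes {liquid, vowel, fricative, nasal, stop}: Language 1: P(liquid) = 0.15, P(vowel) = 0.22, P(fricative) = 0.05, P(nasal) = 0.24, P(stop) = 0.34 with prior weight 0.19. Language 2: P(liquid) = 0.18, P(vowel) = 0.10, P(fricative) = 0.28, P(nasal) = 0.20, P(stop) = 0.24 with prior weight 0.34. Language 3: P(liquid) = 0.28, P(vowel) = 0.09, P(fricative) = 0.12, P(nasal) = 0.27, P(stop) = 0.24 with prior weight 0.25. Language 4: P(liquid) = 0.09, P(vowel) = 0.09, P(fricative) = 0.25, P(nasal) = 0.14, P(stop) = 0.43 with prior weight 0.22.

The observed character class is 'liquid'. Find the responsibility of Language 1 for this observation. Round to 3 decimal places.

0.159

Posterior ∝ prior × likelihood, so P(k | x) ∝ w_k f_k(x); normalise over all components.
Categorical probabilities:
  p_1 = 0.15
  p_2 = 0.18
  p_3 = 0.28
  p_4 = 0.09
Unnormalised posteriors:
  w_1·p_1 = 0.19 × 0.15 = 0.0285
  w_2·p_2 = 0.34 × 0.18 = 0.0612
  w_3·p_3 = 0.25 × 0.28 = 0.07
  w_4·p_4 = 0.22 × 0.09 = 0.0198
Evidence: 0.0285 + 0.0612 + 0.07 + 0.0198 = 0.1795
P(Language 1 | the observation) ≈ 0.159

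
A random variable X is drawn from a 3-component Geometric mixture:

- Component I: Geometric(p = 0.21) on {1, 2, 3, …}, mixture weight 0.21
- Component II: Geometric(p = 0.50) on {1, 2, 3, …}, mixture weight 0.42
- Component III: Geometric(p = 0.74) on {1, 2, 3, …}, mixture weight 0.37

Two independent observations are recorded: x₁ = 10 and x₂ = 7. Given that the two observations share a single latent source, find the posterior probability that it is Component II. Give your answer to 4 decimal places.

Apply Bayes' rule: the posterior for each component is proportional to its prior times its likelihood at x.
Since both observations come from the same component, the likelihood for component k is f_k(x₁)·f_k(x₂).
  f_I = [0.0251688] × [0.0510484] = 0.00128483
  f_II = [0.000976562] × [0.0078125] = 7.62939e-06
  f_III = [4.01783e-06] × [0.000228598] = 9.18467e-10
Multiply by the mixture weights:
  π_I·f_I = 0.21 × 0.00128483 = 0.000269814
  π_II·f_II = 0.42 × 7.62939e-06 = 3.20435e-06
  π_III·f_III = 0.37 × 9.18467e-10 = 3.39833e-10
Evidence: 0.000269814 + 3.20435e-06 + 3.39833e-10 = 0.000273019
P(Component II | data) = 3.20435e-06 / 0.000273019 ≈ 0.0117

0.0117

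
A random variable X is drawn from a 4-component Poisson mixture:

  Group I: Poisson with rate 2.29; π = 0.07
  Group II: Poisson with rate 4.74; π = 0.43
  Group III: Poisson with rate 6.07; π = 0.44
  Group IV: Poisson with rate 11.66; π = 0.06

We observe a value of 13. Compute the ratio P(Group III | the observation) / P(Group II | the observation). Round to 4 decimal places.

Since P(k|x) ∝ w_k f_k(x), the posterior odds are w_i f_i(x) / (w_j f_j(x)).
Poisson probabilities:
  p_I = e^(−2.29)·2.29^13/13! = 7.74545e-07
  p_II = e^(−4.74)·4.74^13/13! = 0.000855623
  p_III = e^(−6.07)·6.07^13/13! = 0.00563644
  p_IV = e^(−11.66)·11.66^13/13! = 0.102077
Odds = (0.44/0.43) × (0.00563644/0.000855623) = 1.02326 × 6.58753 ≈ 6.7407

6.7407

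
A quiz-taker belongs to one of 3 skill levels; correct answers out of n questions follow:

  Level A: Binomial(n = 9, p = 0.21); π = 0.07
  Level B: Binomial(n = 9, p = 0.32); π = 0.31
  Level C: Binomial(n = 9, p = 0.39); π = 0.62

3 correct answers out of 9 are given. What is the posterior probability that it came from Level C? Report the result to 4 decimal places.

0.6199

Apply Bayes' rule: the posterior for each component is proportional to its prior times its likelihood at x.
Component likelihoods at x = 3 correct answers out of 9:
  L_A = C(9,3)·0.21^3·0.79^6 = 84·0.009261·0.243087 = 0.189104
  L_B = C(9,3)·0.32^3·0.68^6 = 84·0.032768·0.0988675 = 0.272134
  L_C = C(9,3)·0.39^3·0.61^6 = 84·0.059319·0.0515204 = 0.256716
Unnormalised posteriors:
  π_A·L_A = 0.07 × 0.189104 = 0.0132372
  π_B·L_B = 0.31 × 0.272134 = 0.0843615
  π_C·L_C = 0.62 × 0.256716 = 0.159164
Evidence: 0.0132372 + 0.0843615 + 0.159164 = 0.256762
So the posterior for Level C is 0.159164 / 0.256762 ≈ 0.6199.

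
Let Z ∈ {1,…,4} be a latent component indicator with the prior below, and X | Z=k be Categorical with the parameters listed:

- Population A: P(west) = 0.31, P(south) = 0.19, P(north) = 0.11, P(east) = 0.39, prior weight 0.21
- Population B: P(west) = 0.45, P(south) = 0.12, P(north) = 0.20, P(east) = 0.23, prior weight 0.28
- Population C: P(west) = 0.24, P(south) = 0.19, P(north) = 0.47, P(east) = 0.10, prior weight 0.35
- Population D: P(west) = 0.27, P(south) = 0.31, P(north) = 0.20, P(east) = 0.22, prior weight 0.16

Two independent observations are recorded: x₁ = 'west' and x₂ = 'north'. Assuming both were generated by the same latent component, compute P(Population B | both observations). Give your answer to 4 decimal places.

0.3131

Posterior ∝ prior × likelihood, so P(k | x) ∝ π_k f_k(x); normalise over all components.
Since both observations come from the same component, the likelihood for component k is f_k(x₁)·f_k(x₂).
  L_A = [0.31] × [0.11] = 0.0341
  L_B = [0.45] × [0.2] = 0.09
  L_C = [0.24] × [0.47] = 0.1128
  L_D = [0.27] × [0.2] = 0.054
Weight by the priors:
  π_A·L_A = 0.21 × 0.0341 = 0.007161
  π_B·L_B = 0.28 × 0.09 = 0.0252
  π_C·L_C = 0.35 × 0.1128 = 0.03948
  π_D·L_D = 0.16 × 0.054 = 0.00864
Sum: 0.007161 + 0.0252 + 0.03948 + 0.00864 = 0.080481
Responsibility of Population B: 0.0252 / 0.080481 ≈ 0.3131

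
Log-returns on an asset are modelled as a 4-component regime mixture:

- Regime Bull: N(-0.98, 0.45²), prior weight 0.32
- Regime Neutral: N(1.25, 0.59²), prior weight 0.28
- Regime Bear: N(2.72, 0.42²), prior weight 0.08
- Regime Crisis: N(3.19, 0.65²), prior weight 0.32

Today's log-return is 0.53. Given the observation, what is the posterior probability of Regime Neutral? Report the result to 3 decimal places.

0.988

Posterior ∝ prior × likelihood, so P(k | x) ∝ w_k f_k(x); normalise over all components.
Component likelihoods at x = 0.53:
  f_Bull = 0.0031818
  f_Neutral = 0.321127
  f_Bear = 1.18493e-06
  f_Crisis = 0.000141721
Prior × likelihood for each component:
  w_Bull·f_Bull = 0.32 × 0.0031818 = 0.00101818
  w_Neutral·f_Neutral = 0.28 × 0.321127 = 0.0899155
  w_Bear·f_Bear = 0.08 × 1.18493e-06 = 9.47945e-08
  w_Crisis·f_Crisis = 0.32 × 0.000141721 = 4.53509e-05
Sum: 0.00101818 + 0.0899155 + 9.47945e-08 + 4.53509e-05 = 0.0909791
P(Regime Neutral | x) ≈ 0.988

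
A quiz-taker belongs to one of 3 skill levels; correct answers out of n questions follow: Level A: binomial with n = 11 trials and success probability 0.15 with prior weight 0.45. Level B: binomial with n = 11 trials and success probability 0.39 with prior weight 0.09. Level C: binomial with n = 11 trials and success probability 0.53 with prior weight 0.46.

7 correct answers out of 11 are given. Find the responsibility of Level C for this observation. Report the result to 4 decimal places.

0.9378

Apply Bayes' rule: the posterior for each component is proportional to its prior times its likelihood at x.
Binomial probabilities:
  f_A = C(11,7)·0.15^7·0.85^4 = 330·1.70859e-06·0.522006 = 0.000294326
  f_B = C(11,7)·0.39^7·0.61^4 = 330·0.00137231·0.138458 = 0.0627026
  f_C = C(11,7)·0.53^7·0.47^4 = 330·0.0117471·0.0487968 = 0.189163
Unnormalised posteriors:
  π_A·f_A = 0.45 × 0.000294326 = 0.000132447
  π_B·f_B = 0.09 × 0.0627026 = 0.00564323
  π_C·f_C = 0.46 × 0.189163 = 0.087015
Evidence: 0.000132447 + 0.00564323 + 0.087015 = 0.0927907
So the posterior for Level C is 0.087015 / 0.0927907 ≈ 0.9378.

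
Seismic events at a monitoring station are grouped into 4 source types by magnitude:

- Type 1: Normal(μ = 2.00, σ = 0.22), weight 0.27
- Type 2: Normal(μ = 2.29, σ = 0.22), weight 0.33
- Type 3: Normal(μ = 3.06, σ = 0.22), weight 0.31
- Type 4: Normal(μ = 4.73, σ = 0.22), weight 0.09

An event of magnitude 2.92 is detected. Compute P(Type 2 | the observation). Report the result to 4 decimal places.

P(component k | x) = P(Z=k)·f_k(x) / marginal(x), where marginal(x) = Σ_j P(Z=j)·f_j(x).
Evaluate each component's likelihood at the observed value:
  L_1 = (1/(0.22·√(2π)))·exp(−(2.92−2.00)²/(2·0.22²)) = 1.813374·exp(-8.74380) = 0.000289136
  L_2 = (1/(0.22·√(2π)))·exp(−(2.92−2.29)²/(2·0.22²)) = 1.813374·exp(-4.10021) = 0.0300463
  L_3 = (1/(0.22·√(2π)))·exp(−(2.92−3.06)²/(2·0.22²)) = 1.813374·exp(-0.20248) = 1.48099
  L_4 = (1/(0.22·√(2π)))·exp(−(2.92−4.73)²/(2·0.22²)) = 1.813374·exp(-33.84401) = 3.63263e-15
Weight by the priors:
  P(Z=1)·L_1 = 0.27 × 0.000289136 = 7.80668e-05
  P(Z=2)·L_2 = 0.33 × 0.0300463 = 0.00991526
  P(Z=3)·L_3 = 0.31 × 1.48099 = 0.459106
  P(Z=4)·L_4 = 0.09 × 3.63263e-15 = 3.26937e-16
Marginal: 7.80668e-05 + 0.00991526 + 0.459106 + 3.26937e-16 = 0.4691
So the posterior for Type 2 is 0.00991526 / 0.4691 ≈ 0.0211.

0.0211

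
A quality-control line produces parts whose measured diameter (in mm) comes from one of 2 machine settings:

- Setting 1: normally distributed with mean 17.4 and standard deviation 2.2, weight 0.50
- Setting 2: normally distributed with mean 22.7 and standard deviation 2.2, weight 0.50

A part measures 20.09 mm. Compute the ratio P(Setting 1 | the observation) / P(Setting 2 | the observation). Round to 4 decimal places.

0.9571

The posterior odds equal the prior odds times the likelihood ratio: (π_i/π_j)·(f_i(x)/f_j(x)).
Component likelihoods at x = 20.09 mm:
  f_1 = 0.0858695
  f_2 = 0.0897143
0.0429347 / 0.0448571 ≈ 0.9571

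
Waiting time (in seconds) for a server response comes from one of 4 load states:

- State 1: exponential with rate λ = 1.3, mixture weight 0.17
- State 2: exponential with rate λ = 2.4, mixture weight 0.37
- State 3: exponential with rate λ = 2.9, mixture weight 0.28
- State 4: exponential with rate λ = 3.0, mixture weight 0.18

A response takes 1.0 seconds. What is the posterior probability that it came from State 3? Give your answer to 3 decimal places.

Posterior ∝ prior × likelihood, so P(k | x) ∝ P(Z=k) f_k(x); normalise over all components.
Evaluate each component's likelihood at the observed value:
  p_1 = 1.3·e^(−1.3·1.0) = 1.3·e^(−1.3000) = 0.354291
  p_2 = 2.4·e^(−2.4·1.0) = 2.4·e^(−2.4000) = 0.217723
  p_3 = 2.9·e^(−2.9·1.0) = 2.9·e^(−2.9000) = 0.159567
  p_4 = 3.0·e^(−3.0·1.0) = 3.0·e^(−3.0000) = 0.149361
Multiply by the mixture weights:
  P(Z=1)·p_1 = 0.17 × 0.354291 = 0.0602295
  P(Z=2)·p_2 = 0.37 × 0.217723 = 0.0805575
  P(Z=3)·p_3 = 0.28 × 0.159567 = 0.0446789
  P(Z=4)·p_4 = 0.18 × 0.149361 = 0.026885
Denominator: 0.0602295 + 0.0805575 + 0.0446789 + 0.026885 = 0.212351
So the posterior for State 3 is 0.0446789 / 0.212351 ≈ 0.210.

0.210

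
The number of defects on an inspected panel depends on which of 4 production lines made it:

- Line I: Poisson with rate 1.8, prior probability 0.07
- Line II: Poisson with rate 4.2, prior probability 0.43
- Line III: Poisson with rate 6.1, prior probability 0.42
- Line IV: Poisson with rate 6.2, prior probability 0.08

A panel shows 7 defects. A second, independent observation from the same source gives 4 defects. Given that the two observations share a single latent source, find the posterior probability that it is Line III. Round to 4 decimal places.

0.5148

P(component k | x) = P(Z=k)·f_k(x) / marginal(x), where marginal(x) = Σ_j P(Z=j)·f_j(x).
Since both observations come from the same component, the likelihood for component k is f_k(x₁)·f_k(x₂).
  f_I = [0.00200792] × [0.0723017] = 0.000145176
  f_II = [0.0685927] × [0.194424] = 0.013336
  f_III = [0.139856] × [0.129393] = 0.0180965
  f_IV = [0.141803] × [0.124948] = 0.017718
Multiply by the mixture weights:
  P(Z=I)·f_I = 0.07 × 0.000145176 = 1.01623e-05
  P(Z=II)·f_II = 0.43 × 0.013336 = 0.0057345
  P(Z=III)·f_III = 0.42 × 0.0180965 = 0.00760051
  P(Z=IV)·f_IV = 0.08 × 0.017718 = 0.00141744
Evidence: 1.01623e-05 + 0.0057345 + 0.00760051 + 0.00141744 = 0.0147626
P(Line III | x₁, x₂) = 0.00760051 / 0.0147626 ≈ 0.5148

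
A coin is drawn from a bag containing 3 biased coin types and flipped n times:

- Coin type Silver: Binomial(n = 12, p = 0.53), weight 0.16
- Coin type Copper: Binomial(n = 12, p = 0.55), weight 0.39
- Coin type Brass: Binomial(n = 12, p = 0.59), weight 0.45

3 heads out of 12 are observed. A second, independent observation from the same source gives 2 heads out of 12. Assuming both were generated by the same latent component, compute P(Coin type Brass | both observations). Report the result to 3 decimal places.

P(component k | x) = P(Z=k)·f_k(x) / marginal(x), where marginal(x) = Σ_j P(Z=j)·f_j(x).
Since both observations come from the same component, the likelihood for component k is f_k(x₁)·f_k(x₂).
  p_Silver = [C(12,3)·0.53^3·0.47^9 = 220·0.148877·0.00111913 = 0.0366548] × [0.00975156] = 0.000357442
  p_Copper = [C(12,3)·0.55^3·0.45^9 = 220·0.166375·0.000756681 = 0.0276964] × [0.00679821] = 0.000188286
  p_Brass = [C(12,3)·0.59^3·0.41^9 = 220·0.205379·0.000327382 = 0.0147922] × [0.0030838] = 4.56163e-05
Multiply by the mixture weights:
  P(Z=Silver)·p_Silver = 0.16 × 0.000357442 = 5.71907e-05
  P(Z=Copper)·p_Copper = 0.39 × 0.000188286 = 7.34315e-05
  P(Z=Brass)·p_Brass = 0.45 × 4.56163e-05 = 2.05273e-05
Sum: 5.71907e-05 + 7.34315e-05 + 2.05273e-05 = 0.00015115
P(Coin type Brass | x) ≈ 0.136

0.136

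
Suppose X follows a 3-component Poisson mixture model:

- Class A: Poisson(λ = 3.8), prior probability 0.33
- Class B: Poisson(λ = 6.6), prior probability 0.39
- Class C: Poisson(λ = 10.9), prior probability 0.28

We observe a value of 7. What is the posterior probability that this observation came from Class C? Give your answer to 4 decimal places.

0.2017

P(component k | x) = π_k·f_k(x) / marginal(x), where marginal(x) = Σ_j π_j·f_j(x).
Evaluate each component's likelihood at the observed value:
  f_A = 0.050785
  f_B = 0.147243
  f_C = 0.0669492
Prior × likelihood for each component:
  π_A·f_A = 0.33 × 0.050785 = 0.0167591
  π_B·f_B = 0.39 × 0.147243 = 0.0574246
  π_C·f_C = 0.28 × 0.0669492 = 0.0187458
Sum: 0.0167591 + 0.0574246 + 0.0187458 = 0.0929294
So the posterior for Class C is 0.0187458 / 0.0929294 ≈ 0.2017.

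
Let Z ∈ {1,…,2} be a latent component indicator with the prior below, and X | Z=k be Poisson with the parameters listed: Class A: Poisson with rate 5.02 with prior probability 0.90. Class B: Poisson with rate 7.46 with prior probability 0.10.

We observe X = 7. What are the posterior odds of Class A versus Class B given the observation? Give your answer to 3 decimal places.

Only the two components matter; the odds are (P(Z=i) f_i(x)) / (P(Z=j) f_j(x)).
Evaluate each component's likelihood at the observed value:
  L_A = e^(−5.02)·5.02^7/7! = 0.105278
  L_B = e^(−7.46)·7.46^7/7! = 0.14686
Odds = (0.90/0.10) × (0.105278/0.14686) = 9 × 0.716857 ≈ 6.452

6.452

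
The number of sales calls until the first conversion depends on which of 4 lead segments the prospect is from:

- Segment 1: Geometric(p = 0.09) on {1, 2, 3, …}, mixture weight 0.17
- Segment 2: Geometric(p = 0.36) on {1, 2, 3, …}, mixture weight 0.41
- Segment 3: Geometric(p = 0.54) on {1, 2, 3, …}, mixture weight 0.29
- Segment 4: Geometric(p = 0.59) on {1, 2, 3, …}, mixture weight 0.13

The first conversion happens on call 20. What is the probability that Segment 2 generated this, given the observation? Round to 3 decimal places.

0.012

P(component k | x) = P(Z=k)·f_k(x) / marginal(x), where marginal(x) = Σ_j P(Z=j)·f_j(x).
Geometric probabilities:
  p_1 = 0.0149978
  p_2 = 7.47691e-05
  p_3 = 2.11248e-07
  p_4 = 2.59266e-08
Weight by the priors:
  P(Z=1)·p_1 = 0.17 × 0.0149978 = 0.00254963
  P(Z=2)·p_2 = 0.41 × 7.47691e-05 = 3.06553e-05
  P(Z=3)·p_3 = 0.29 × 2.11248e-07 = 6.12619e-08
  P(Z=4)·p_4 = 0.13 × 2.59266e-08 = 3.37046e-09
Normaliser: 0.00254963 + 3.06553e-05 + 6.12619e-08 + 3.37046e-09 = 0.00258035
P(Segment 2 | the observation) = 3.06553e-05 / 0.00258035 ≈ 0.012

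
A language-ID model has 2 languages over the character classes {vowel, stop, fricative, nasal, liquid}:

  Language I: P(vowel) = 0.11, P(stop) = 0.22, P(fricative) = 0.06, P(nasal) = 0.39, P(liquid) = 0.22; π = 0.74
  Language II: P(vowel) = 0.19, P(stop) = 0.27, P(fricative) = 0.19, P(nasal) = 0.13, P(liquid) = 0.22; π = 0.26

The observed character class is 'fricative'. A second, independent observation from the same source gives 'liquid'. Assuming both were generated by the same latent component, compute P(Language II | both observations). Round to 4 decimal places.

P(component k | x) = π_k·f_k(x) / marginal(x), where marginal(x) = Σ_j π_j·f_j(x).
Since both observations come from the same component, the likelihood for component k is f_k(x₁)·f_k(x₂).
  f_I = [0.06] × [0.22] = 0.0132
  f_II = [0.19] × [0.22] = 0.0418
Unnormalised posteriors:
  π_I·f_I = 0.74 × 0.0132 = 0.009768
  π_II·f_II = 0.26 × 0.0418 = 0.010868
Normaliser: 0.009768 + 0.010868 = 0.020636
So the posterior for Language II is 0.010868 / 0.020636 ≈ 0.5267.

0.5267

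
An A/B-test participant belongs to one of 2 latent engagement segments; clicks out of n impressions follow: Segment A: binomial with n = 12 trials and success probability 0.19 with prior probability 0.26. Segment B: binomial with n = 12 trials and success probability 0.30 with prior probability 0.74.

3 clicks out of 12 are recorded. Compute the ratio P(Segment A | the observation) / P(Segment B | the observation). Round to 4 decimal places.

0.3320

The posterior odds equal the prior odds times the likelihood ratio: (w_i/w_j)·(f_i(x)/f_j(x)).
Evaluate each component's likelihood at the observed value:
  p_A = C(12,3)·0.19^3·0.81^9 = 220·0.006859·0.150095 = 0.22649
  p_B = C(12,3)·0.30^3·0.70^9 = 220·0.027·0.0403536 = 0.2397
Odds = (0.26/0.74) × (0.22649/0.2397) = 0.351351 × 0.944887 ≈ 0.3320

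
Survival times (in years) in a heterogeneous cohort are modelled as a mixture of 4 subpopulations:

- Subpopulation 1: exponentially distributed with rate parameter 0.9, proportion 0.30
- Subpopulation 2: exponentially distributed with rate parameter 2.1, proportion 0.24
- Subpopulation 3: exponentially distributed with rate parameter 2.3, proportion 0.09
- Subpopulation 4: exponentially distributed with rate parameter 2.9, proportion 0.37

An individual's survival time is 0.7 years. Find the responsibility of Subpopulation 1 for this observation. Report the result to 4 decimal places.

Apply Bayes' rule: the posterior for each component is proportional to its prior times its likelihood at x.
Evaluate each component's likelihood at the observed value:
  f_1 = 0.9·e^(−0.9·0.7) = 0.9·e^(−0.6300) = 0.479333
  f_2 = 2.1·e^(−2.1·0.7) = 2.1·e^(−1.4700) = 0.482844
  f_3 = 2.3·e^(−2.3·0.7) = 2.3·e^(−1.6100) = 0.459742
  f_4 = 2.9·e^(−2.9·0.7) = 2.9·e^(−2.0300) = 0.380873
Weight by the priors:
  π_1·f_1 = 0.30 × 0.479333 = 0.1438
  π_2·f_2 = 0.24 × 0.482844 = 0.115882
  π_3·f_3 = 0.09 × 0.459742 = 0.0413767
  π_4·f_4 = 0.37 × 0.380873 = 0.140923
Denominator: 0.1438 + 0.115882 + 0.0413767 + 0.140923 = 0.441982
P(Subpopulation 1 | data) = 0.1438 / 0.441982 ≈ 0.3254

0.3254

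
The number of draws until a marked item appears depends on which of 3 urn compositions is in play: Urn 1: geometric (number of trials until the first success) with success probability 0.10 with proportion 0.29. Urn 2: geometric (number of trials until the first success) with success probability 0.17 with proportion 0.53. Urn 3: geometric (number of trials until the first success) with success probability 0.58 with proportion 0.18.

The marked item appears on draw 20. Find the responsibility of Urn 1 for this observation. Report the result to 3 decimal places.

Posterior ∝ prior × likelihood, so P(k | x) ∝ π_k f_k(x); normalise over all components.
Component likelihoods at x = 20:
  f_1 = 0.10·(1−0.10)^19 = 0.10·0.135085 = 0.0135085
  f_2 = 0.17·(1−0.17)^19 = 0.17·0.0290057 = 0.00493097
  f_3 = 0.58·(1−0.58)^19 = 0.58·6.94603e-08 = 4.0287e-08
Unnormalised posteriors:
  π_1·f_1 = 0.29 × 0.0135085 = 0.00391747
  π_2·f_2 = 0.53 × 0.00493097 = 0.00261342
  π_3·f_3 = 0.18 × 4.0287e-08 = 7.25165e-09
Evidence: 0.00391747 + 0.00261342 + 7.25165e-09 = 0.00653089
Responsibility of Urn 1: 0.00391747 / 0.00653089 ≈ 0.600

0.600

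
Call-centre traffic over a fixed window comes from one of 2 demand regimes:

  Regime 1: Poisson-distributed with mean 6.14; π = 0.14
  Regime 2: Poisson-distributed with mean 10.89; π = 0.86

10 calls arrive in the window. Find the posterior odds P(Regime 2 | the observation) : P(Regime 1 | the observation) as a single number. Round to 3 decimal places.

16.371

Posterior odds = (w_i f_i(x)) / (w_j f_j(x)); the normalising sum cancels.
Evaluate each component's likelihood at the observed value:
  L_1 = e^(−6.14)·6.14^10/10! = 0.0452223
  L_2 = e^(−10.89)·10.89^10/10! = 0.120517
Odds = (0.86/0.14) × (0.120517/0.0452223) = 6.14286 × 2.66499 ≈ 16.371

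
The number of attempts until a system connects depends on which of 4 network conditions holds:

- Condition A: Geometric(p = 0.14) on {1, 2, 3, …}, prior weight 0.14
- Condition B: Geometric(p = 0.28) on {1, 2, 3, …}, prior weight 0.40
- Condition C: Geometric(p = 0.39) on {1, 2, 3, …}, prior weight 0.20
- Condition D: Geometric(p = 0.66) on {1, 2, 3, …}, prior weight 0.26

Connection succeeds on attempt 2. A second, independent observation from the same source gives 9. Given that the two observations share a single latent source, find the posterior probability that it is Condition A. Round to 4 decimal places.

Apply Bayes' rule: the posterior for each component is proportional to its prior times its likelihood at x.
Since both observations come from the same component, the likelihood for component k is f_k(x₁)·f_k(x₂).
  p_A = [0.14·(1−0.14)^1 = 0.14·0.86 = 0.1204] × [0.0418905] = 0.00504362
  p_B = [0.28·(1−0.28)^1 = 0.28·0.72 = 0.2016] × [0.0202217] = 0.0040767
  p_C = [0.39·(1−0.39)^1 = 0.39·0.61 = 0.2379] × [0.00747659] = 0.00177868
  p_D = [0.66·(1−0.66)^1 = 0.66·0.34 = 0.2244] × [0.000117862] = 2.64483e-05
Multiply by the mixture weights:
  w_A·p_A = 0.14 × 0.00504362 = 0.000706106
  w_B·p_B = 0.40 × 0.0040767 = 0.00163068
  w_C·p_C = 0.20 × 0.00177868 = 0.000355736
  w_D·p_D = 0.26 × 2.64483e-05 = 6.87656e-06
Denominator: 0.000706106 + 0.00163068 + 0.000355736 + 6.87656e-06 = 0.0026994
Responsibility of Condition A: 0.000706106 / 0.0026994 ≈ 0.2616

0.2616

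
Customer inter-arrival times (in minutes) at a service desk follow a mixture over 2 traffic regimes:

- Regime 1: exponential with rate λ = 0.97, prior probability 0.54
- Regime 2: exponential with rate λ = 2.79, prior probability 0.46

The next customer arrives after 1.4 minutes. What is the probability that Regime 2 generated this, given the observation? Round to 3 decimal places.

P(component k | x) = P(Z=k)·f_k(x) / marginal(x), where marginal(x) = Σ_j P(Z=j)·f_j(x).
Component likelihoods at x = 1.4 minutes:
  f_1 = 0.249459
  f_2 = 0.0561371
Unnormalised posteriors:
  P(Z=1)·f_1 = 0.54 × 0.249459 = 0.134708
  P(Z=2)·f_2 = 0.46 × 0.0561371 = 0.0258231
Denominator: 0.134708 + 0.0258231 = 0.160531
P(Regime 2 | 1.4 minutes) ≈ 0.161

0.161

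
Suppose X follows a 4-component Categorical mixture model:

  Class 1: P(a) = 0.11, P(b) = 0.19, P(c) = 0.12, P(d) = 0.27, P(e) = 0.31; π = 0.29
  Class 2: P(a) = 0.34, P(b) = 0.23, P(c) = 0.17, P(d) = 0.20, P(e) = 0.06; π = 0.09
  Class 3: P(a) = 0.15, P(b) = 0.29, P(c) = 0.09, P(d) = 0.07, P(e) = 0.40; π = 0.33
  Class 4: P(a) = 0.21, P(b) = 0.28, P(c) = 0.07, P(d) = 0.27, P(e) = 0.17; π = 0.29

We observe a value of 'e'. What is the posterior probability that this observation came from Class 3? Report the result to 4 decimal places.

0.4772

P(component k | x) = π_k·f_k(x) / marginal(x), where marginal(x) = Σ_j π_j·f_j(x).
Categorical probabilities:
  L_1 = 0.31
  L_2 = 0.06
  L_3 = 0.4
  L_4 = 0.17
Weight by the priors:
  π_1·L_1 = 0.29 × 0.31 = 0.0899
  π_2·L_2 = 0.09 × 0.06 = 0.0054
  π_3·L_3 = 0.33 × 0.4 = 0.132
  π_4·L_4 = 0.29 × 0.17 = 0.0493
Normaliser: 0.0899 + 0.0054 + 0.132 + 0.0493 = 0.2766
So the posterior for Class 3 is 0.132 / 0.2766 ≈ 0.4772.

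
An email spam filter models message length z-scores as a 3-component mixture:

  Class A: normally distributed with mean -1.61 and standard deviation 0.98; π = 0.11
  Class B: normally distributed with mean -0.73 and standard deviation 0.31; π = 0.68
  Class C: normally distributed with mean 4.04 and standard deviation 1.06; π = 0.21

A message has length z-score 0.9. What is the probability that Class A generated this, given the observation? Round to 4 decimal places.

By Bayes' theorem, P(k | x) = w_k f_k(x) / Σ_j w_j f_j(x).
Evaluate each component's likelihood at the observed value:
  f_A = (1/(0.98·√(2π)))·exp(−(0.9−-1.61)²/(2·0.98²)) = 0.407084·exp(-3.27994) = 0.0153188
  f_B = (1/(0.31·√(2π)))·exp(−(0.9−-0.73)²/(2·0.31²)) = 1.286911·exp(-13.82362) = 1.27652e-06
  f_C = (1/(1.06·√(2π)))·exp(−(0.9−4.04)²/(2·1.06²)) = 0.376361·exp(-4.38750) = 0.00467881
Unnormalised posteriors:
  w_A·f_A = 0.11 × 0.0153188 = 0.00168507
  w_B·f_B = 0.68 × 1.27652e-06 = 8.6803e-07
  w_C·f_C = 0.21 × 0.00467881 = 0.00098255
Evidence: 0.00168507 + 8.6803e-07 + 0.00098255 = 0.00266849
Responsibility of Class A: 0.00168507 / 0.00266849 ≈ 0.6315

0.6315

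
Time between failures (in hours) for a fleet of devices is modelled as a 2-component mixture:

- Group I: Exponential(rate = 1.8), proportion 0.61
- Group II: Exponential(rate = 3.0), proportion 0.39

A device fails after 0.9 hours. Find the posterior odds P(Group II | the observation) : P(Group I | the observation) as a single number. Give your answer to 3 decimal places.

0.362

Since P(k|x) ∝ w_k f_k(x), the posterior odds are w_i f_i(x) / (w_j f_j(x)).
Component likelihoods at x = 0.9 hours:
  p_I = 1.8·e^(−1.8·0.9) = 1.8·e^(−1.6200) = 0.356218
  p_II = 3.0·e^(−3.0·0.9) = 3.0·e^(−2.7000) = 0.201617
0.0786304 / 0.217293 ≈ 0.362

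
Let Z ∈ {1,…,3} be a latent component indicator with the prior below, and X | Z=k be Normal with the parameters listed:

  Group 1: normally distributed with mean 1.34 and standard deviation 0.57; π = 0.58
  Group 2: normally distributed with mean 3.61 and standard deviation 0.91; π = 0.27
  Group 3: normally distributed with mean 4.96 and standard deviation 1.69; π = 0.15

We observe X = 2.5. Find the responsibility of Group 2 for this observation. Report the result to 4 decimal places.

0.4699

By Bayes' theorem, P(k | x) = π_k f_k(x) / Σ_j π_j f_j(x).
Component likelihoods at x = 2.5:
  L_1 = 0.0882474
  L_2 = 0.208345
  L_3 = 0.0818323
Weight by the priors:
  π_1·L_1 = 0.58 × 0.0882474 = 0.0511835
  π_2·L_2 = 0.27 × 0.208345 = 0.0562532
  π_3·L_3 = 0.15 × 0.0818323 = 0.0122748
Evidence: 0.0511835 + 0.0562532 + 0.0122748 = 0.119712
So the posterior for Group 2 is 0.0562532 / 0.119712 ≈ 0.4699.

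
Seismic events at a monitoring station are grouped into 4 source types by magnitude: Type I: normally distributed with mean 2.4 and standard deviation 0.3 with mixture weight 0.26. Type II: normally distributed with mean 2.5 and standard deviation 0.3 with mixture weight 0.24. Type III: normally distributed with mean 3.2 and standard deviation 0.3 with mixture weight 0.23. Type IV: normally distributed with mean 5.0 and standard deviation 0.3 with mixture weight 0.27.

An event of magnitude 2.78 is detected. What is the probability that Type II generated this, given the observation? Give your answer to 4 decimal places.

By Bayes' theorem, P(k | x) = π_k f_k(x) / Σ_j π_j f_j(x).
Component likelihoods at x = 2.78:
  f_I = (1/(0.3·√(2π)))·exp(−(2.78−2.4)²/(2·0.3²)) = 1.329808·exp(-0.80222) = 0.596195
  f_II = (1/(0.3·√(2π)))·exp(−(2.78−2.5)²/(2·0.3²)) = 1.329808·exp(-0.43556) = 0.860259
  f_III = (1/(0.3·√(2π)))·exp(−(2.78−3.2)²/(2·0.3²)) = 1.329808·exp(-0.98000) = 0.499092
  f_IV = (1/(0.3·√(2π)))·exp(−(2.78−5.0)²/(2·0.3²)) = 1.329808·exp(-27.38000) = 1.70925e-12
Prior × likelihood for each component:
  π_I·f_I = 0.26 × 0.596195 = 0.155011
  π_II·f_II = 0.24 × 0.860259 = 0.206462
  π_III·f_III = 0.23 × 0.499092 = 0.114791
  π_IV·f_IV = 0.27 × 1.70925e-12 = 4.61498e-13
Normaliser: 0.155011 + 0.206462 + 0.114791 + 4.61498e-13 = 0.476264
P(Type II | x) ≈ 0.4335

0.4335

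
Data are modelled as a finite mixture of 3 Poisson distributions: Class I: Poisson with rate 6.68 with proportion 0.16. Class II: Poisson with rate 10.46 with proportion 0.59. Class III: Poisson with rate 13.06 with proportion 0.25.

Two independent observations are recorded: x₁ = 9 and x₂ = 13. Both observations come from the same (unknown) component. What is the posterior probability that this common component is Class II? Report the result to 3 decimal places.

0.749

By Bayes' theorem, P(k | x) = P(Z=k) f_k(x) / Σ_j P(Z=j) f_j(x).
Since both observations come from the same component, the likelihood for component k is f_k(x₁)·f_k(x₂).
  p_I = [e^(−6.68)·6.68^9/9! = 0.0916512] × [0.0106347] = 0.000974686
  p_II = [e^(−10.46)·10.46^9/9! = 0.118386] × [0.0825869] = 0.00977717
  p_III = [e^(−13.06)·13.06^9/9! = 0.0648395] × [0.109925] = 0.00712746
Multiply by the mixture weights:
  P(Z=I)·p_I = 0.16 × 0.000974686 = 0.00015595
  P(Z=II)·p_II = 0.59 × 0.00977717 = 0.00576853
  P(Z=III)·p_III = 0.25 × 0.00712746 = 0.00178186
Denominator: 0.00015595 + 0.00576853 + 0.00178186 = 0.00770634
So the posterior for Class II is 0.00576853 / 0.00770634 ≈ 0.749.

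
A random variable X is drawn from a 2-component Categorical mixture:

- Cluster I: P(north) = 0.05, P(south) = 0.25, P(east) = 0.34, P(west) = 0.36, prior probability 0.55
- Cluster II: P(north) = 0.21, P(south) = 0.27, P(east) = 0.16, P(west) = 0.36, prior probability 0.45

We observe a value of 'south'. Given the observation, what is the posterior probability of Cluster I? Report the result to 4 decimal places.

P(component k | x) = π_k·f_k(x) / marginal(x), where marginal(x) = Σ_j π_j·f_j(x).
Component likelihoods at x = 'south':
  L_I = P(south | comp) = 0.25
  L_II = P(south | comp) = 0.27
Prior × likelihood for each component:
  π_I·L_I = 0.55 × 0.25 = 0.1375
  π_II·L_II = 0.45 × 0.27 = 0.1215
Denominator: 0.1375 + 0.1215 = 0.259
P(Cluster I | data) ≈ 0.5309

0.5309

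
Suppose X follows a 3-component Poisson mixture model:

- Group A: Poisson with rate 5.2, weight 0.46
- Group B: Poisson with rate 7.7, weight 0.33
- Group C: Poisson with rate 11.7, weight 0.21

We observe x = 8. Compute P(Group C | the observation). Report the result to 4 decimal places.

Posterior ∝ prior × likelihood, so P(k | x) ∝ P(Z=k) f_k(x); normalise over all components.
Poisson probabilities:
  p_A = e^(−5.2)·5.2^8/8! = 0.0731434
  p_B = e^(−7.7)·7.7^8/8! = 0.138783
  p_C = e^(−11.7)·11.7^8/8! = 0.0722306
Prior × likelihood for each component:
  P(Z=A)·p_A = 0.46 × 0.0731434 = 0.0336459
  P(Z=B)·p_B = 0.33 × 0.138783 = 0.0457985
  P(Z=C)·p_C = 0.21 × 0.0722306 = 0.0151684
Marginal: 0.0336459 + 0.0457985 + 0.0151684 = 0.0946129
So the posterior for Group C is 0.0151684 / 0.0946129 ≈ 0.1603.

0.1603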